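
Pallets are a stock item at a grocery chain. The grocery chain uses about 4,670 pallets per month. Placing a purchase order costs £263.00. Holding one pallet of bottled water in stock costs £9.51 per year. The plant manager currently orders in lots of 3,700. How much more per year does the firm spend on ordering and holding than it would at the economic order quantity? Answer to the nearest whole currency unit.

Extra cost ≈ £4,834 per year

Annual demand D = 4,670 × 12 = 56,040.
EOQ = √(2DS/H) = √(2 × 56,040 × 263 / 9.51) ≈ 1760.56.
Cost at Q* = (D/Q*)S + (Q*/2)H = √(2DSH) ≈ £16,742.96.
Cost at Q = 3,700: (56,040/3,700)×263 + (3,700/2)×9.51 = £3,983.38 + £17,593.50 = £21,576.88.
Excess = £21,576.88 − £16,742.96 = £4,833.93.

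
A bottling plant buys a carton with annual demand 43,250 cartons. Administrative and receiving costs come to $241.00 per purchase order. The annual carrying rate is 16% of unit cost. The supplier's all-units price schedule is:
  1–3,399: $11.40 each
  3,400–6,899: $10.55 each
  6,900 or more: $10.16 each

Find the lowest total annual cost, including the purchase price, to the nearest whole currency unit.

TC* ≈ $446,539

Holding cost per unit per year at price C is H = 0.16·C.
Evaluate total cost at each tier's feasible EOQ or, if the EOQ is below the tier, at the tier's minimum quantity.
EOQ at $11.40 = 3380.7 (feasible in tier 1): TC = 43,250×$11.40 + (43,250/3380.7)×241 + (3380.7/2)×0.16×$11.40 = $499,216.36.
EOQ at $10.55 = 3514.2 (feasible in tier 2): TC = 43,250×$10.55 + (43,250/3514.2)×241 + (3514.2/2)×0.16×$10.55 = $462,219.52.
EOQ at $10.16 = 3581.0 < 6900, so use break Q=6900: TC = 43,250×$10.16 + (43,250/6900.0)×241 + (6900.0/2)×0.16×$10.16 = $446,538.94.
Lowest total cost among the candidates is at Q = 6900.0.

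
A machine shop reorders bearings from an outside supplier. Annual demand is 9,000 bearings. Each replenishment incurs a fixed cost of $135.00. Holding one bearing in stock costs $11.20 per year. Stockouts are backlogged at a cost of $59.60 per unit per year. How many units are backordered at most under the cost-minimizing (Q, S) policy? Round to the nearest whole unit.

S* ≈ 80 bearings

With planned backorders, Q* = √(2DS/H) · √((H+B)/B).
√(2DS/H) = √(2 × 9,000 × 135 / 11.2) = 465.794.
√((H+B)/B) = √((11.2+59.6)/59.6) = 1.0899.
Q* ≈ 507.677.
S* = Q* · H/(H+B) = 507.677 × 11.2/70.8 ≈ 80.311.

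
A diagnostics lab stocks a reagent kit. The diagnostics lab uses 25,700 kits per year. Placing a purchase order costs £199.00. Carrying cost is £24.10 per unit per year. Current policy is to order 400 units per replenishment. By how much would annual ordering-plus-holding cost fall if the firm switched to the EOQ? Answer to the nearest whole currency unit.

Extra cost ≈ £1,905 per year

EOQ = √(2DS/H) = √(2 × 25,700 × 199 / 24.1) ≈ 651.48.
Cost at Q* = (D/Q*)S + (Q*/2)H = √(2DSH) ≈ £15,700.61.
Cost at Q = 400: (25,700/400)×199 + (400/2)×24.1 = £12,785.75 + £4,820.00 = £17,605.75.
Excess = £17,605.75 − £15,700.61 = £1,905.14.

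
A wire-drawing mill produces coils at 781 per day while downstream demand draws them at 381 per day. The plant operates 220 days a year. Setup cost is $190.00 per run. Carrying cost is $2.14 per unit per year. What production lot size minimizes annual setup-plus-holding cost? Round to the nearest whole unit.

Annual demand D = 381 × 220 = 83,820.
Production build-up factor (1 − d/p) = 1 − 381/781 = 0.5122.
Q* = √(2DS / (H(1 − d/p))) = √(2 × 83,820 × 190 / (2.14 × 0.5122)).
= √(31,851,600 / 1.096) ≈ 5390.813.

Q* ≈ 5,391 coils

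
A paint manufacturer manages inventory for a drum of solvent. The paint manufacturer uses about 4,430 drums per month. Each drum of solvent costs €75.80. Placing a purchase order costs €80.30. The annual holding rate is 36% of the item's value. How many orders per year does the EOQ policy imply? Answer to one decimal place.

Annual demand D = 4,430 × 12 = 53,160.
Holding cost H = 0.36 × €75.80 = €27.2880 per unit per year.
EOQ = √(2DS/H) = √(2 × 53,160 × 80.3 / 27.288) ≈ 559.34.
Orders per year = D / Q* = 53,160 / 559.34 ≈ 95.040.

N ≈ 95.0 orders per year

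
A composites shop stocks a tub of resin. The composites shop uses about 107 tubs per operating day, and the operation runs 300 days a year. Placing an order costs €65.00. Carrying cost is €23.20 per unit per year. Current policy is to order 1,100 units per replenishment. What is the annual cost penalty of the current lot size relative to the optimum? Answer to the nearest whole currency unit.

Annual demand D = 107 × 300 = 32,100.
EOQ = √(2DS/H) = √(2 × 32,100 × 65 / 23.2) ≈ 424.11.
Cost at Q* = (D/Q*)S + (Q*/2)H = √(2DSH) ≈ €9,839.39.
Cost at Q = 1,100: (32,100/1,100)×65 + (1,100/2)×23.2 = €1,896.82 + €12,760.00 = €14,656.82.
Excess = €14,656.82 − €9,839.39 = €4,817.43.

Extra cost ≈ €4,817 per year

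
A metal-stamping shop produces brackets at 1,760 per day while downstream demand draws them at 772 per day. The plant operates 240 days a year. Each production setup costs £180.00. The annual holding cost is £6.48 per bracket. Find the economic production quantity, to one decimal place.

Q* ≈ 4,282.1 brackets

Annual demand D = 772 × 240 = 185,280.
Production build-up factor (1 − d/p) = 1 − 772/1,760 = 0.5614.
Q* = √(2DS / (H(1 − d/p))) = √(2 × 185,280 × 180 / (6.48 × 0.5614)).
= √(66,700,800 / 3.6376) ≈ 4282.091.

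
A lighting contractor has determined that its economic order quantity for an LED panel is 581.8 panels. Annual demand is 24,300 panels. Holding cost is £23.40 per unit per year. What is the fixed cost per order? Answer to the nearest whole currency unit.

S ≈ £163

Invert the EOQ relation Q*² = 2DS/H.
From Q* = √(2DS/H): S = Q*²H / (2D) = 581.8² × 23.4 / (2 × 24,300) = 162.9773.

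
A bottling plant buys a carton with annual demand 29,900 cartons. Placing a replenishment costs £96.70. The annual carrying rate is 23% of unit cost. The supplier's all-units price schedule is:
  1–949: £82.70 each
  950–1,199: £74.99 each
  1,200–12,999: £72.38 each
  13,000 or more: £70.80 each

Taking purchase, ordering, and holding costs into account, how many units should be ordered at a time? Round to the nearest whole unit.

Holding cost per unit per year at price C is H = 0.23·C.
Candidates are each tier's EOQ (if it falls in that tier) and each price-break quantity.
EOQ at £82.70 = 551.4 (feasible in tier 1): TC = 29,900×£82.70 + (29,900/551.4)×96.7 + (551.4/2)×0.23×£82.70 = £2,483,217.71.
EOQ at £74.99 = 579.0 < 950, so use break Q=950: TC = 29,900×£74.99 + (29,900/950.0)×96.7 + (950.0/2)×0.23×£74.99 = £2,253,437.16.
EOQ at £72.38 = 589.4 < 1200, so use break Q=1200: TC = 29,900×£72.38 + (29,900/1200.0)×96.7 + (1200.0/2)×0.23×£72.38 = £2,176,559.88.
EOQ at £70.80 = 595.9 < 13000, so use break Q=13000: TC = 29,900×£70.80 + (29,900/13000.0)×96.7 + (13000.0/2)×0.23×£70.80 = £2,222,988.41.
Lowest total cost is £2,176,559.88 at Q = 1200.0.

Q* ≈ 1,200 cartons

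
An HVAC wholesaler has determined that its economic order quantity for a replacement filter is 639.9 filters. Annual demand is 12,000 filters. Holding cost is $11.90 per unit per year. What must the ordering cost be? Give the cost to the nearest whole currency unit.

S ≈ $203

The basic EOQ model gives Q* = √(2DS/H); rearrange for the unknown.
From Q* = √(2DS/H): S = Q*²H / (2D) = 639.9² × 11.9 / (2 × 12,000) = 203.0299.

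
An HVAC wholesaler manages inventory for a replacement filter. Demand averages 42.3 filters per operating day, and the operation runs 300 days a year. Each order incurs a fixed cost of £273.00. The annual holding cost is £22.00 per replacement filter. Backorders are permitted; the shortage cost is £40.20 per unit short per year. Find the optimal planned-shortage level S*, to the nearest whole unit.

Annual demand D = 42.3 × 300 = 12,690.
With planned backorders, Q* = √(2DS/H) · √((H+B)/B).
√(2DS/H) = √(2 × 12,690 × 273 / 22) = 561.198.
√((H+B)/B) = √((22+40.2)/40.2) = 1.2439.
Q* ≈ 698.068.
S* = Q* · H/(H+B) = 698.068 × 22/62.2 ≈ 246.905.

S* ≈ 247 filters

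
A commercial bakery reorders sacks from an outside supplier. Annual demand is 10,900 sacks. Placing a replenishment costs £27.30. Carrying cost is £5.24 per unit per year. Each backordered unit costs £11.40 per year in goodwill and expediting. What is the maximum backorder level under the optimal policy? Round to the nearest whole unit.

S* ≈ 128 sacks

With planned backorders, Q* = √(2DS/H) · √((H+B)/B).
√(2DS/H) = √(2 × 10,900 × 27.3 / 5.24) = 337.011.
√((H+B)/B) = √((5.24+11.4)/11.4) = 1.2082.
Q* ≈ 407.163.
S* = Q* · H/(H+B) = 407.163 × 5.24/16.64 ≈ 128.217.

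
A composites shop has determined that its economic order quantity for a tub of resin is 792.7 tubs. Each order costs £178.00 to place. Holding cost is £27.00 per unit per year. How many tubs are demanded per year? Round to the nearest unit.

D ≈ 47,658 tubs per year

The basic EOQ model gives Q* = √(2DS/H); rearrange for the unknown.
From Q* = √(2DS/H): D = Q*²H / (2S) = 792.7² × 27 / (2 × 178) = 47657.525.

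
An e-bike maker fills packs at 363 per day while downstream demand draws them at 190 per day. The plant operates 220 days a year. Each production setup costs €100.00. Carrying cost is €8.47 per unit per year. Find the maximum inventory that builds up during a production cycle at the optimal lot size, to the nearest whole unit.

Annual demand D = 190 × 220 = 41,800.
Production build-up factor (1 − d/p) = 1 − 190/363 = 0.4766.
Q* = √(2DS / (H(1 − d/p))) = √(2 × 41,800 × 100 / (8.47 × 0.4766)).
= √(8,360,000 / 4.0367) ≈ 1439.102.
Maximum inventory = Q*(1 − d/p) = 1439.102 × 0.4766 ≈ 685.853.

I_max ≈ 686 packs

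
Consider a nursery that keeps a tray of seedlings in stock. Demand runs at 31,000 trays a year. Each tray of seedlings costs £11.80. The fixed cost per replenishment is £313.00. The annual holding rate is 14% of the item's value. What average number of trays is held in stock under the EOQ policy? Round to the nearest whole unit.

Holding cost H = 0.14 × £11.80 = £1.6520 per unit per year.
Q* = √(2DS/H) = √(2 × 31,000 × 313 / 1.652) ≈ 3427.39.
Average inventory = Q*/2 ≈ 3427.39 / 2 = 1713.693.

Average inventory ≈ 1,714 trays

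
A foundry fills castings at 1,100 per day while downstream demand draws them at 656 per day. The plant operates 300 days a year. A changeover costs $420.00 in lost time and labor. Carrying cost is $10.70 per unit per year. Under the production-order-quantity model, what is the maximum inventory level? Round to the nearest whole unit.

Annual demand D = 656 × 300 = 196,800.
Production build-up factor (1 − d/p) = 1 − 656/1,100 = 0.4036.
Q* = √(2DS / (H(1 − d/p))) = √(2 × 196,800 × 420 / (10.7 × 0.4036)).
= √(165,312,000 / 4.3189) ≈ 6186.787.
Maximum inventory = Q*(1 − d/p) = 6186.787 × 0.4036 ≈ 2497.212.

I_max ≈ 2,497 castings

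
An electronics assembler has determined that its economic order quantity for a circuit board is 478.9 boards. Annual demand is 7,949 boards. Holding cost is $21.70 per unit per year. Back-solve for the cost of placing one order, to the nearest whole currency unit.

Squaring Q* = √(2DS/H) gives Q*² = 2DS/H.
From Q* = √(2DS/H): S = Q*²H / (2D) = 478.9² × 21.7 / (2 × 7,949) = 313.0451.

S ≈ $313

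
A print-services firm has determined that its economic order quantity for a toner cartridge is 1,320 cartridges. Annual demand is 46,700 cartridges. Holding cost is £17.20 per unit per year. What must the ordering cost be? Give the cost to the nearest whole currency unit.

S ≈ £321

Squaring Q* = √(2DS/H) gives Q*² = 2DS/H.
From Q* = √(2DS/H): S = Q*²H / (2D) = 1,320² × 17.2 / (2 × 46,700) = 320.8702.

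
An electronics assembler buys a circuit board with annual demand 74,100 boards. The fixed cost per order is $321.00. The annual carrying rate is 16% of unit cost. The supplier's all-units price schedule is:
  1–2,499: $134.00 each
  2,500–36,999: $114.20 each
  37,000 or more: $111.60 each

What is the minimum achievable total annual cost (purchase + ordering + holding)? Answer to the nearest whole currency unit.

Holding cost per unit per year at price C is H = 0.16·C.
For each price level, check whether its EOQ is feasible; otherwise the best quantity at that price is the breakpoint.
EOQ at $134.00 = 1489.6 (feasible in tier 1): TC = 74,100×$134.00 + (74,100/1489.6)×321 + (1489.6/2)×0.16×$134.00 = $9,961,336.62.
EOQ at $114.20 = 1613.6 < 2500, so use break Q=2500: TC = 74,100×$114.20 + (74,100/2500.0)×321 + (2500.0/2)×0.16×$114.20 = $8,494,574.44.
EOQ at $111.60 = 1632.2 < 37000, so use break Q=37000: TC = 74,100×$111.60 + (74,100/37000.0)×321 + (37000.0/2)×0.16×$111.60 = $8,600,538.87.
Lowest total cost among the candidates is at Q = 2500.0.

TC* ≈ $8,494,574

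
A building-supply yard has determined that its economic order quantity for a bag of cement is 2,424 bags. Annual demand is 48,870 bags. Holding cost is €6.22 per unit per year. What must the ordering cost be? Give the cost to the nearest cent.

The basic EOQ model gives Q* = √(2DS/H); rearrange for the unknown.
From Q* = √(2DS/H): S = Q*²H / (2D) = 2,424² × 6.22 / (2 × 48,870) = 373.9239.

S ≈ €373.92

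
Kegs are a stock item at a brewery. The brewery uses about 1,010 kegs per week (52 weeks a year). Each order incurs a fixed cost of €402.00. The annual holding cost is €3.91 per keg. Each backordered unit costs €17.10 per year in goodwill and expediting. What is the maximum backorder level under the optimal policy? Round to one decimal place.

S* ≈ 677.9 kegs

Annual demand D = 1,010 × 52 = 52,520.
With planned backorders, Q* = √(2DS/H) · √((H+B)/B).
√(2DS/H) = √(2 × 52,520 × 402 / 3.91) = 3286.261.
√((H+B)/B) = √((3.91+17.1)/17.1) = 1.1084.
Q* ≈ 3642.646.
S* = Q* · H/(H+B) = 3642.646 × 3.91/21.01 ≈ 677.903.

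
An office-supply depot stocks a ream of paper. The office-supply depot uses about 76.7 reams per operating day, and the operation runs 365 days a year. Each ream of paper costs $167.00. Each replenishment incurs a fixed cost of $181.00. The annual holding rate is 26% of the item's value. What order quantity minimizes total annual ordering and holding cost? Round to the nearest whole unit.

Annual demand D = 76.7 × 365 = 27,995.5.
Holding cost H = 0.26 × $167.00 = $43.4200 per unit per year.
EOQ = √(2DS / H) = √(2 × 27,995.5 × 181 / 43.42).
= √(10,134,371 / 43.42) = √233,403.2934 ≈ 483.118.

Q* ≈ 483 reams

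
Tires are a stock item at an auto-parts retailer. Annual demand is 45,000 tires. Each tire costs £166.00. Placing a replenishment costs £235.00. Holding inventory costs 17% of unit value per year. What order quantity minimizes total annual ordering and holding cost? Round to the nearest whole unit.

Holding cost H = 0.17 × £166.00 = £28.2200 per unit per year.
EOQ = √(2DS / H) = √(2 × 45,000 × 235 / 28.22).
= √(21,150,000 / 28.22) = √749,468.4621 ≈ 865.718.

Q* ≈ 866 tires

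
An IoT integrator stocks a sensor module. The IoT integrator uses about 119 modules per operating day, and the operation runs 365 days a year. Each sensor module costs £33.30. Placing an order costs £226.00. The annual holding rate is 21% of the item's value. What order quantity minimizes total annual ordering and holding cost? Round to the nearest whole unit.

Q* ≈ 1,676 modules

Annual demand D = 119 × 365 = 43,435.
Holding cost H = 0.21 × £33.30 = £6.9930 per unit per year.
EOQ = √(2DS / H) = √(2 × 43,435 × 226 / 6.993).
= √(19,632,620 / 6.993) = √2,807,467.4675 ≈ 1675.550.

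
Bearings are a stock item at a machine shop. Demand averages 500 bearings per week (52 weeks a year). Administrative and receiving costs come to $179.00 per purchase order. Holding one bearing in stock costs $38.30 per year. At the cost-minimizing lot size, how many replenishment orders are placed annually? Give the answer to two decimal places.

N ≈ 52.74 orders per year

Annual demand D = 500 × 52 = 26,000.
The optimal lot size = √(2DS/H) = √(2 × 26,000 × 179 / 38.3) ≈ 492.98.
Orders per year = D / Q* = 26,000 / 492.98 ≈ 52.741.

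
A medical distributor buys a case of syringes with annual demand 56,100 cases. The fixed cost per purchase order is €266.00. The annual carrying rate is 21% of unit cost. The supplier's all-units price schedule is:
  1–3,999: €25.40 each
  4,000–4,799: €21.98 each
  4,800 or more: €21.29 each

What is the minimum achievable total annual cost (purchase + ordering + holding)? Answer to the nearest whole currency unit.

Holding cost per unit per year at price C is H = 0.21·C.
For each price level, check whether its EOQ is feasible; otherwise the best quantity at that price is the breakpoint.
EOQ at €25.40 = 2365.4 (feasible in tier 1): TC = 56,100×€25.40 + (56,100/2365.4)×266 + (2365.4/2)×0.21×€25.40 = €1,437,557.22.
EOQ at €21.98 = 2542.8 < 4000, so use break Q=4000: TC = 56,100×€21.98 + (56,100/4000.0)×266 + (4000.0/2)×0.21×€21.98 = €1,246,040.25.
EOQ at €21.29 = 2583.7 < 4800, so use break Q=4800: TC = 56,100×€21.29 + (56,100/4800.0)×266 + (4800.0/2)×0.21×€21.29 = €1,208,208.03.
Lowest total cost among the candidates is at Q = 4800.0.

TC* ≈ €1,208,208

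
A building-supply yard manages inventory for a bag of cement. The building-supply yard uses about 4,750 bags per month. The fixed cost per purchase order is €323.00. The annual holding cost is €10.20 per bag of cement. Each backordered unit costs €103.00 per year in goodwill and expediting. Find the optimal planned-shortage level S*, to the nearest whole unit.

Annual demand D = 4,750 × 12 = 57,000.
With planned backorders, Q* = √(2DS/H) · √((H+B)/B).
√(2DS/H) = √(2 × 57,000 × 323 / 10.2) = 1900.000.
√((H+B)/B) = √((10.2+103)/103) = 1.0483.
Q* ≈ 1991.857.
S* = Q* · H/(H+B) = 1991.857 × 10.2/113.2 ≈ 179.478.

S* ≈ 179 bags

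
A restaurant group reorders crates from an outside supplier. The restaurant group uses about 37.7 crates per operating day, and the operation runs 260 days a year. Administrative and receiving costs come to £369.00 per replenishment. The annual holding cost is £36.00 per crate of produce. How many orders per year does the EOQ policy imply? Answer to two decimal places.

Annual demand D = 37.7 × 260 = 9,802.
Q* = √(2DS/H) = √(2 × 9,802 × 369 / 36) ≈ 448.26.
Orders per year = D / Q* = 9,802 / 448.26 ≈ 21.867.

N ≈ 21.87 orders per year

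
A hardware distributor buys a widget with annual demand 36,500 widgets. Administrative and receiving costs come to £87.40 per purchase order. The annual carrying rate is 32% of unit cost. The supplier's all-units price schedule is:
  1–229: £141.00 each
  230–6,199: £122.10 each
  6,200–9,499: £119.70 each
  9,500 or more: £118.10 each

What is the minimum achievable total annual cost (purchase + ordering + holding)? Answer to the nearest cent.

Holding cost per unit per year at price C is H = 0.32·C.
For each price level, check whether its EOQ is feasible; otherwise the best quantity at that price is the breakpoint.
Tier 1 (£141.00): EOQ = 376.0 exceeds tier's upper bound 229, so this tier is dominated.
EOQ at £122.10 = 404.1 (feasible in tier 2): TC = 36,500×£122.10 + (36,500/404.1)×87.4 + (404.1/2)×0.32×£122.10 = £4,472,438.83.
EOQ at £119.70 = 408.1 < 6200, so use break Q=6200: TC = 36,500×£119.70 + (36,500/6200.0)×87.4 + (6200.0/2)×0.32×£119.70 = £4,488,306.93.
EOQ at £118.10 = 410.9 < 9500, so use break Q=9500: TC = 36,500×£118.10 + (36,500/9500.0)×87.4 + (9500.0/2)×0.32×£118.10 = £4,490,497.80.
Lowest total cost among the candidates is at Q = 404.1.

TC* ≈ £4,472,438.83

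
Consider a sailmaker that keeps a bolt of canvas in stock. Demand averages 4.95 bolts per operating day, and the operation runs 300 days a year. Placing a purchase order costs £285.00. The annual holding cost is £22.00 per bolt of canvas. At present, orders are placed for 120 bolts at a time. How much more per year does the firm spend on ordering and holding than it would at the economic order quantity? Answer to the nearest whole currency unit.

Extra cost ≈ £532 per year

Annual demand D = 4.95 × 300 = 1,485.
EOQ = √(2DS/H) = √(2 × 1,485 × 285 / 22) ≈ 196.15.
Cost at Q* = (D/Q*)S + (Q*/2)H = √(2DSH) ≈ £4,315.31.
Cost at Q = 120: (1,485/120)×285 + (120/2)×22 = £3,526.88 + £1,320.00 = £4,846.88.
Excess = £4,846.88 − £4,315.31 = £531.57.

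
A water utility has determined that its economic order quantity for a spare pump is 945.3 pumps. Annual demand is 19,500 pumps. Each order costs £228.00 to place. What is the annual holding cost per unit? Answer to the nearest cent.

Invert the EOQ relation Q*² = 2DS/H.
From Q* = √(2DS/H): H = 2DS / Q*² = 2 × 19,500 × 228 / 945.3² = 9.9508.

H ≈ £9.95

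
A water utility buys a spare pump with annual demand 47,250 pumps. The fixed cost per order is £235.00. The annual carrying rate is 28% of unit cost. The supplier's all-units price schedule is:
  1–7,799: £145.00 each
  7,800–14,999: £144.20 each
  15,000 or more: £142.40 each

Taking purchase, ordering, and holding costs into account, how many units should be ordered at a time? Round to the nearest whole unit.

Holding cost per unit per year at price C is H = 0.28·C.
For each price level, check whether its EOQ is feasible; otherwise the best quantity at that price is the breakpoint.
EOQ at £145.00 = 739.6 (feasible in tier 1): TC = 47,250×£145.00 + (47,250/739.6)×235 + (739.6/2)×0.28×£145.00 = £6,881,277.06.
EOQ at £144.20 = 741.6 < 7800, so use break Q=7800: TC = 47,250×£144.20 + (47,250/7800.0)×235 + (7800.0/2)×0.28×£144.20 = £6,972,339.96.
EOQ at £142.40 = 746.3 < 15000, so use break Q=15000: TC = 47,250×£142.40 + (47,250/15000.0)×235 + (15000.0/2)×0.28×£142.40 = £7,028,180.25.
Lowest total cost is £6,881,277.06 at Q = 739.6.

Q* ≈ 740 pumps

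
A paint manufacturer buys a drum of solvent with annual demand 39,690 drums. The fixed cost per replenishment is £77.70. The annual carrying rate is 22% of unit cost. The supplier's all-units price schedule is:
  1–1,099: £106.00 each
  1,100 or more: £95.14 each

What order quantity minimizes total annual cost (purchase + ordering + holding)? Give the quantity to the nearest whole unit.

Q* ≈ 1,100 drums

Holding cost per unit per year at price C is H = 0.22·C.
Evaluate total cost at each tier's feasible EOQ or, if the EOQ is below the tier, at the tier's minimum quantity.
EOQ at £106.00 = 514.3 (feasible in tier 1): TC = 39,690×£106.00 + (39,690/514.3)×77.7 + (514.3/2)×0.22×£106.00 = £4,219,133.07.
EOQ at £95.14 = 542.8 < 1100, so use break Q=1100: TC = 39,690×£95.14 + (39,690/1100.0)×77.7 + (1100.0/2)×0.22×£95.14 = £3,790,422.10.
Lowest total cost is £3,790,422.10 at Q = 1100.0.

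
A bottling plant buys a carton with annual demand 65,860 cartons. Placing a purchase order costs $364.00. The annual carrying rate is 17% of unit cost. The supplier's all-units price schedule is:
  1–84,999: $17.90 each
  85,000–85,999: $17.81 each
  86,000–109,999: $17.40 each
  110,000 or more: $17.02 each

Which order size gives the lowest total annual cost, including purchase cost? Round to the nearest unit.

Holding cost per unit per year at price C is H = 0.17·C.
Candidates are each tier's EOQ (if it falls in that tier) and each price-break quantity.
EOQ at $17.90 = 3969.4 (feasible in tier 1): TC = 65,860×$17.90 + (65,860/3969.4)×364 + (3969.4/2)×0.17×$17.90 = $1,190,972.90.
EOQ at $17.81 = 3979.4 < 85000, so use break Q=85000: TC = 65,860×$17.81 + (65,860/85000.0)×364 + (85000.0/2)×0.17×$17.81 = $1,301,925.89.
EOQ at $17.40 = 4026.0 < 86000, so use break Q=86000: TC = 65,860×$17.40 + (65,860/86000.0)×364 + (86000.0/2)×0.17×$17.40 = $1,273,436.76.
EOQ at $17.02 = 4070.7 < 110000, so use break Q=110000: TC = 65,860×$17.02 + (65,860/110000.0)×364 + (110000.0/2)×0.17×$17.02 = $1,280,292.14.
Lowest total cost is $1,190,972.90 at Q = 3969.4.

Q* ≈ 3,969 cartons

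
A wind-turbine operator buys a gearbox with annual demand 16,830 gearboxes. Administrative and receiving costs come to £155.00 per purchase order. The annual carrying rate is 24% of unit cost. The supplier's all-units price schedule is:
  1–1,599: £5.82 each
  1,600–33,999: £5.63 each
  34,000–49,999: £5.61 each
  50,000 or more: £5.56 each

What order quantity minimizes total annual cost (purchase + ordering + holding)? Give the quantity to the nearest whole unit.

Q* ≈ 1,965 gearboxes

Holding cost per unit per year at price C is H = 0.24·C.
Evaluate total cost at each tier's feasible EOQ or, if the EOQ is below the tier, at the tier's minimum quantity.
Tier 1 (£5.82): EOQ = 1932.7 exceeds tier's upper bound 1599, so this tier is dominated.
EOQ at £5.63 = 1965.0 (feasible in tier 2): TC = 16,830×£5.63 + (16,830/1965.0)×155 + (1965.0/2)×0.24×£5.63 = £97,408.01.
EOQ at £5.61 = 1968.5 < 34000, so use break Q=34000: TC = 16,830×£5.61 + (16,830/34000.0)×155 + (34000.0/2)×0.24×£5.61 = £117,381.83.
EOQ at £5.56 = 1977.3 < 50000, so use break Q=50000: TC = 16,830×£5.56 + (16,830/50000.0)×155 + (50000.0/2)×0.24×£5.56 = £126,986.97.
Lowest total cost is £97,408.01 at Q = 1965.0.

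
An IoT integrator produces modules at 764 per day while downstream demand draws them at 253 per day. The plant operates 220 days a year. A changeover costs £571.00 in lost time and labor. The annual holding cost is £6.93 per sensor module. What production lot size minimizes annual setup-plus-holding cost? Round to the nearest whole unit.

Q* ≈ 3,703 modules

Annual demand D = 253 × 220 = 55,660.
Production build-up factor (1 − d/p) = 1 − 253/764 = 0.6688.
Q* = √(2DS / (H(1 − d/p))) = √(2 × 55,660 × 571 / (6.93 × 0.6688)).
= √(63,563,720 / 4.6351) ≈ 3703.175.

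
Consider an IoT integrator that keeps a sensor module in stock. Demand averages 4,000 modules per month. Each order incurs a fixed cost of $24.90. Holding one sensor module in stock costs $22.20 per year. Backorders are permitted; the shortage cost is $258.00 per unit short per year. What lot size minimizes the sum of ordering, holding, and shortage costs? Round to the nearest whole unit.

Q* ≈ 342 modules

Annual demand D = 4,000 × 12 = 48,000.
With planned backorders, Q* = √(2DS/H) · √((H+B)/B).
√(2DS/H) = √(2 × 48,000 × 24.9 / 22.2) = 328.140.
√((H+B)/B) = √((22.2+258)/258) = 1.0421.
Q* ≈ 341.966.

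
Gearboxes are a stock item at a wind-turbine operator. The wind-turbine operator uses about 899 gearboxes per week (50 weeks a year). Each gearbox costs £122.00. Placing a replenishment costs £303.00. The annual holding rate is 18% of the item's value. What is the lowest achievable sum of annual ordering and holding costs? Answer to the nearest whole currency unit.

TC* ≈ £24,458

Annual demand D = 899 × 50 = 44,950.
Holding cost H = 0.18 × £122.00 = £21.9600 per unit per year.
The optimal lot size = √(2DS/H) = √(2 × 44,950 × 303 / 21.96) ≈ 1113.74.
At Q*, ordering cost (D/Q*)S equals holding cost (Q*/2)H, each = √(DSH/2).
Minimum total = √(2DSH) = √(2 × 44,950 × 303 × 21.96) ≈ 24457.797.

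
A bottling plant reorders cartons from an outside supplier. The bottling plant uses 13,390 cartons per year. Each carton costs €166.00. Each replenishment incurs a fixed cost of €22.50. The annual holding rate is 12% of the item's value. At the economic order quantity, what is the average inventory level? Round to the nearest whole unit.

Average inventory ≈ 87 cartons

Holding cost H = 0.12 × €166.00 = €19.9200 per unit per year.
EOQ = √(2DS/H) = √(2 × 13,390 × 22.5 / 19.92) ≈ 173.92.
Average inventory = Q*/2 ≈ 173.92 / 2 = 86.960.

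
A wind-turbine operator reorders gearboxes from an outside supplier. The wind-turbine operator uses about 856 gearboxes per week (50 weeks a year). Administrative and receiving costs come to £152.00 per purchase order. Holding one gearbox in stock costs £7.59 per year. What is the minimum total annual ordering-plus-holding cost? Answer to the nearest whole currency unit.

Annual demand D = 856 × 50 = 42,800.
The optimal lot size = √(2DS/H) = √(2 × 42,800 × 152 / 7.59) ≈ 1309.30.
At Q*, ordering cost (D/Q*)S equals holding cost (Q*/2)H, each = √(DSH/2).
Minimum total = √(2DSH) = √(2 × 42,800 × 152 × 7.59) ≈ 9937.555.

TC* ≈ £9,938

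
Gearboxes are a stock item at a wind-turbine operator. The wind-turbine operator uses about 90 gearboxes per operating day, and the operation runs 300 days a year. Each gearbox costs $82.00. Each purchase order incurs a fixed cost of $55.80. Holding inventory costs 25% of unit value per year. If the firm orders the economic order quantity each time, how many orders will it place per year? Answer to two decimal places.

N ≈ 70.42 orders per year

Annual demand D = 90 × 300 = 27,000.
Holding cost H = 0.25 × $82.00 = $20.5000 per unit per year.
The optimal lot size = √(2DS/H) = √(2 × 27,000 × 55.8 / 20.5) ≈ 383.39.
Orders per year = D / Q* = 27,000 / 383.39 ≈ 70.425.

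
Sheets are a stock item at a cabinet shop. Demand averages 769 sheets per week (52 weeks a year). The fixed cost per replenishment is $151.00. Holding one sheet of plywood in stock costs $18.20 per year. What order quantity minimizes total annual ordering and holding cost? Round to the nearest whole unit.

Annual demand D = 769 × 52 = 39,988.
EOQ = √(2DS / H) = √(2 × 39,988 × 151 / 18.2).
= √(12,076,376 / 18.2) = √663,537.1429 ≈ 814.578.

Q* ≈ 815 sheets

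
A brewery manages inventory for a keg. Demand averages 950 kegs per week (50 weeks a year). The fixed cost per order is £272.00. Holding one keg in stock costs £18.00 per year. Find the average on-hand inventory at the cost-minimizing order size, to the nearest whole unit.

Annual demand D = 950 × 50 = 47,500.
The optimal lot size = √(2DS/H) = √(2 × 47,500 × 272 / 18) ≈ 1198.15.
Average inventory = Q*/2 ≈ 1198.15 / 2 = 599.073.

Average inventory ≈ 599 kegs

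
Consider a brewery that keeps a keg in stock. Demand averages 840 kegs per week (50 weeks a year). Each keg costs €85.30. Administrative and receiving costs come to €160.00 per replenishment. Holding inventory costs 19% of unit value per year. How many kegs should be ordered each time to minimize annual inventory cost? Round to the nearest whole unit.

Annual demand D = 840 × 50 = 42,000.
Holding cost H = 0.19 × €85.30 = €16.2070 per unit per year.
EOQ = √(2DS / H) = √(2 × 42,000 × 160 / 16.207).
= √(13,440,000 / 16.207) = √829,271.3025 ≈ 910.643.

Q* ≈ 911 kegs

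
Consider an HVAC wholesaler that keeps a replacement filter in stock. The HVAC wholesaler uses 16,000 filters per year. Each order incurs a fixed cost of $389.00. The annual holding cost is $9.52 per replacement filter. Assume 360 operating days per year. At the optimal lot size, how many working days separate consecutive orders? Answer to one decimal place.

T ≈ 25.7 days

The optimal lot size = √(2DS/H) = √(2 × 16,000 × 389 / 9.52) ≈ 1143.49.
Cycle time = Q*/D × 360 = 1143.49 / 16,000 × 360 ≈ 25.728 days.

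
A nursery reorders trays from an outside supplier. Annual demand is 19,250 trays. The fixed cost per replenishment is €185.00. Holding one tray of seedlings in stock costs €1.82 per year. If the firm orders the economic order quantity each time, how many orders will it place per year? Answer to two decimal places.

The optimal lot size = √(2DS/H) = √(2 × 19,250 × 185 / 1.82) ≈ 1978.25.
Orders per year = D / Q* = 19,250 / 1978.25 ≈ 9.731.

N ≈ 9.73 orders per year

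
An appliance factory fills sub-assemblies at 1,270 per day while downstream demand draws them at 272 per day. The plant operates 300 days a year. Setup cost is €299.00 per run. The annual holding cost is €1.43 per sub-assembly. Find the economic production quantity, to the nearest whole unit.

Annual demand D = 272 × 300 = 81,600.
Production build-up factor (1 − d/p) = 1 − 272/1,270 = 0.7858.
Q* = √(2DS / (H(1 − d/p))) = √(2 × 81,600 × 299 / (1.43 × 0.7858)).
= √(48,796,800 / 1.1237) ≈ 6589.679.

Q* ≈ 6,590 sub-assemblies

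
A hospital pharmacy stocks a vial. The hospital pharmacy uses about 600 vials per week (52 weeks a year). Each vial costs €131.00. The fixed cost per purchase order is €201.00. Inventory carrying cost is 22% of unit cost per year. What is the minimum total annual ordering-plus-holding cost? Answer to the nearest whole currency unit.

Annual demand D = 600 × 52 = 31,200.
Holding cost H = 0.22 × €131.00 = €28.8200 per unit per year.
The optimal lot size = √(2DS/H) = √(2 × 31,200 × 201 / 28.82) ≈ 659.70.
At Q*, ordering cost (D/Q*)S equals holding cost (Q*/2)H, each = √(DSH/2).
Minimum total = √(2DSH) = √(2 × 31,200 × 201 × 28.82) ≈ 19012.416.

TC* ≈ €19,012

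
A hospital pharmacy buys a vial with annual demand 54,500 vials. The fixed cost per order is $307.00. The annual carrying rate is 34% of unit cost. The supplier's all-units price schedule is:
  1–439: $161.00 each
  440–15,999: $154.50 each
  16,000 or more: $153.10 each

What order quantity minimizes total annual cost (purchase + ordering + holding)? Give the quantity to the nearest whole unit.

Holding cost per unit per year at price C is H = 0.34·C.
Evaluate total cost at each tier's feasible EOQ or, if the EOQ is below the tier, at the tier's minimum quantity.
Tier 1 ($161.00): EOQ = 781.9 exceeds tier's upper bound 439, so this tier is dominated.
EOQ at $154.50 = 798.1 (feasible in tier 2): TC = 54,500×$154.50 + (54,500/798.1)×307 + (798.1/2)×0.34×$154.50 = $8,462,176.26.
EOQ at $153.10 = 801.8 < 16000, so use break Q=16000: TC = 54,500×$153.10 + (54,500/16000.0)×307 + (16000.0/2)×0.34×$153.10 = $8,761,427.72.
Lowest total cost is $8,462,176.26 at Q = 798.1.

Q* ≈ 798 vials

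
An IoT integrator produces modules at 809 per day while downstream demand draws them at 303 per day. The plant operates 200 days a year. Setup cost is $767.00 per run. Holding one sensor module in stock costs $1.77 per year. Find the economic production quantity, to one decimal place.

Annual demand D = 303 × 200 = 60,600.
Production build-up factor (1 − d/p) = 1 − 303/809 = 0.6255.
Q* = √(2DS / (H(1 − d/p))) = √(2 × 60,600 × 767 / (1.77 × 0.6255)).
= √(92,960,400 / 1.1071) ≈ 9163.500.

Q* ≈ 9,163.5 modules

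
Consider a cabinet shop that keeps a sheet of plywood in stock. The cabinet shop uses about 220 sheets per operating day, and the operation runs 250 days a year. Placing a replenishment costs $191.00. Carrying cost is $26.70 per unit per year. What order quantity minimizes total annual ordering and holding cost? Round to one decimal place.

Q* ≈ 887.1 sheets

Annual demand D = 220 × 250 = 55,000.
EOQ = √(2DS / H) = √(2 × 55,000 × 191 / 26.7).
= √(21,010,000 / 26.7) = √786,891.3858 ≈ 887.069.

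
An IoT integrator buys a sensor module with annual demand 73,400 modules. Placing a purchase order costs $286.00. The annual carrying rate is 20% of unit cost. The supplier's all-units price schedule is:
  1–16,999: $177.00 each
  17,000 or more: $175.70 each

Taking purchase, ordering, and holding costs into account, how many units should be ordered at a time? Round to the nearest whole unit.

Holding cost per unit per year at price C is H = 0.20·C.
For each price level, check whether its EOQ is feasible; otherwise the best quantity at that price is the breakpoint.
EOQ at $177.00 = 1089.0 (feasible in tier 1): TC = 73,400×$177.00 + (73,400/1089.0)×286 + (1089.0/2)×0.20×$177.00 = $13,030,352.07.
EOQ at $175.70 = 1093.1 < 17000, so use break Q=17000: TC = 73,400×$175.70 + (73,400/17000.0)×286 + (17000.0/2)×0.20×$175.70 = $13,196,304.85.
Lowest total cost is $13,030,352.07 at Q = 1089.0.

Q* ≈ 1,089 modules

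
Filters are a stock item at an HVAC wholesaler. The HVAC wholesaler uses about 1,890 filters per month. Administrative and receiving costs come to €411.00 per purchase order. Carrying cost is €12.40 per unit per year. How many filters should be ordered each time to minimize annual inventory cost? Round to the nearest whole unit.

Q* ≈ 1,226 filters

Annual demand D = 1,890 × 12 = 22,680.
EOQ = √(2DS / H) = √(2 × 22,680 × 411 / 12.4).
= √(18,642,960 / 12.4) = √1,503,464.5161 ≈ 1226.158.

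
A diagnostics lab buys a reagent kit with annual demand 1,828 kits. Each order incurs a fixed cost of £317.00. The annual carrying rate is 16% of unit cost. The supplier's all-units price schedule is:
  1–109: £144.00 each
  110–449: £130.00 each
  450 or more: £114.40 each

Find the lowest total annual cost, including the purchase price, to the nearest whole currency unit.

TC* ≈ £214,529

Holding cost per unit per year at price C is H = 0.16·C.
Candidates are each tier's EOQ (if it falls in that tier) and each price-break quantity.
Tier 1 (£144.00): EOQ = 224.3 exceeds tier's upper bound 109, so this tier is dominated.
EOQ at £130.00 = 236.0 (feasible in tier 2): TC = 1,828×£130.00 + (1,828/236.0)×317 + (236.0/2)×0.16×£130.00 = £242,549.81.
EOQ at £114.40 = 251.6 < 450, so use break Q=450: TC = 1,828×£114.40 + (1,828/450.0)×317 + (450.0/2)×0.16×£114.40 = £214,529.32.
Lowest total cost among the candidates is at Q = 450.0.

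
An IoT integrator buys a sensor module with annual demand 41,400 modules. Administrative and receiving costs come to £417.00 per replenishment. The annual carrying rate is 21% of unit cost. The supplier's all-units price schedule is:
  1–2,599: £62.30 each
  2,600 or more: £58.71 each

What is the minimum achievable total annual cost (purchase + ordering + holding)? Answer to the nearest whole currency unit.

TC* ≈ £2,453,262

Holding cost per unit per year at price C is H = 0.21·C.
Evaluate total cost at each tier's feasible EOQ or, if the EOQ is below the tier, at the tier's minimum quantity.
EOQ at £62.30 = 1624.5 (feasible in tier 1): TC = 41,400×£62.30 + (41,400/1624.5)×417 + (1624.5/2)×0.21×£62.30 = £2,600,473.81.
EOQ at £58.71 = 1673.5 < 2600, so use break Q=2600: TC = 41,400×£58.71 + (41,400/2600.0)×417 + (2600.0/2)×0.21×£58.71 = £2,453,261.75.
Lowest total cost among the candidates is at Q = 2600.0.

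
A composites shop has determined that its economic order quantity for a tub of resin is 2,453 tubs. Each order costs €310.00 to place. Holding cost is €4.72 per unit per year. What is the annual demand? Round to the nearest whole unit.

Squaring Q* = √(2DS/H) gives Q*² = 2DS/H.
From Q* = √(2DS/H): D = Q*²H / (2S) = 2,453² × 4.72 / (2 × 310) = 45808.430.

D ≈ 45,808 tubs per year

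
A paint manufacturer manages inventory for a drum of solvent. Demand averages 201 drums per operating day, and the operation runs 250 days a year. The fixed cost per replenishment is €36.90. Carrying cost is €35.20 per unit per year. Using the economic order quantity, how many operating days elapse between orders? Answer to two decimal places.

Annual demand D = 201 × 250 = 50,250.
EOQ = √(2DS/H) = √(2 × 50,250 × 36.9 / 35.2) ≈ 324.58.
Cycle time = Q*/D × 250 = 324.58 / 50,250 × 250 ≈ 1.615 days.

T ≈ 1.61 days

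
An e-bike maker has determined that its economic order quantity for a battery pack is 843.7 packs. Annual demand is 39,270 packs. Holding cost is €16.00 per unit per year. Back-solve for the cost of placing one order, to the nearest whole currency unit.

The basic EOQ model gives Q* = √(2DS/H); rearrange for the unknown.
From Q* = √(2DS/H): S = Q*²H / (2D) = 843.7² × 16 / (2 × 39,270) = 145.0124.

S ≈ €145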